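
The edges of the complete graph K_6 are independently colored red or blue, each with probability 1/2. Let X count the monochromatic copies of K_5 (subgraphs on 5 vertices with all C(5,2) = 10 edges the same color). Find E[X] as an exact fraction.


Let X = Σ_S X_S over the C(6, 5) = 6 subsets S of size 5, where X_S = 1 if the K_5 on S is monochromatic.
For a fixed S, the K_5 on S has C(5, 2) = 10 edges. P[all 10 edges red] = (1/2)^10, and likewise for blue, so P[monochromatic] = 2·(1/2)^10 = 2^{1 − 10} = 1/512.
Summing: E[X] = C(6, 5) · 2^{1 − 10} = 6 · 1/512 = 3/256.
Numerically: E[X] ≈ 0.01172.

E[X] = C(6,5)·2^(1−C(5,2)) = 3/256 ≈ 0.01172.


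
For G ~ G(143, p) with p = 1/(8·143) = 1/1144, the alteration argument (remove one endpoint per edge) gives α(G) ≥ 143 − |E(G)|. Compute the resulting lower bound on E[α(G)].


E[|E(G)|] = C(143, 2)·p = 10153 · (1/1144) = 71/8.
E[α(G)] ≥ n − E[|E(G)|] = 143 − 71/8 = 1073/8.
Numerically: ≈ 134.12500.
(This is only a lower bound; the true E[α(G)] may be larger.)

E[α(G)] ≥ 1073/8 ≈ 134.12500.


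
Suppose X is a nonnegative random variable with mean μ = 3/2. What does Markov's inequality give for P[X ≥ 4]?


μ = E[X] = 3/2, a = 4.
Markov: P[X ≥ 4] ≤ μ/a = (3/2)/4 = 3/8.
Numerically: ≈ 0.375.
(Since a = 4 > μ = 1.500, the bound 3/8 is < 1 and informative.)

P[X ≥ 4] ≤ 3/8 ≈ 0.375.


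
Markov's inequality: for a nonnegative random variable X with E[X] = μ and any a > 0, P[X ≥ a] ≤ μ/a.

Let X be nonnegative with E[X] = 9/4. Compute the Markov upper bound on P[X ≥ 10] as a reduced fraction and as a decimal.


μ = E[X] = 9/4, a = 10.
Markov: P[X ≥ 10] ≤ μ/a = (9/4)/10 = 9/40.
Numerically: ≈ 0.225.
(Since a = 10 > μ = 2.250, the bound 9/40 is < 1 and informative.)

P[X ≥ 10] ≤ 9/40 ≈ 0.225.


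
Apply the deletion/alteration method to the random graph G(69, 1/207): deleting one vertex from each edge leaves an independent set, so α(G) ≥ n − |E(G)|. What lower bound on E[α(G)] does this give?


E[|E(G)|] = C(69, 2)·p = 2346 · (1/207) = 34/3.
E[α(G)] ≥ n − E[|E(G)|] = 69 − 34/3 = 173/3.
Numerically: ≈ 57.66667.
(This is only a lower bound; the true E[α(G)] may be larger.)

E[α(G)] ≥ 173/3 ≈ 57.66667.


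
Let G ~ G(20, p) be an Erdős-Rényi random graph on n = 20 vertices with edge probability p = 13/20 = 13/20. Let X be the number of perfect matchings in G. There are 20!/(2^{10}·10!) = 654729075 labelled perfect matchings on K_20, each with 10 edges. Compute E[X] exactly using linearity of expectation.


K_20 has 20!/(2^{10}·10!) = 654729075 labelled perfect matchings.
For each such perfect matching H, let X_H = 1 if all 10 edges of H are present in G. Then P[X_H = 1] = p^{10} = (13/20)^{10} = 137858491849/10240000000000.
Summing the indicators: E[X] = Σ_H E[X_H] = 654729075 · p^{10} = 654729075 · 137858491849/10240000000000 = 3610398513967632387/409600000000.
Numerically: E[X] ≈ 8.81445e+06.

E[X] = 654729075 · (13/20)^{10} = 3610398513967632387/409600000000 ≈ 8.81445e+06.


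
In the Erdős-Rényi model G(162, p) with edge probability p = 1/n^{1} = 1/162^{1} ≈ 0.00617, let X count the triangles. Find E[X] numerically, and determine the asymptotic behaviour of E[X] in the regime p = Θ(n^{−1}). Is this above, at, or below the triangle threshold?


Number of potential triangles: C(162, 3) = 695520.
Each occurs with probability p³ ≈ (0.00617)³ ≈ 2.35210e-07.
By linearity: E[X] = C(162, 3)·p³ ≈ 695520 · 2.35210e-07 ≈ 0.164.
Here α = 1, so p = 1/n is exactly at the triangle threshold p ~ 1/n. Asymptotically E[X] → c³/6 = 1³/6 = 1/6 ≈ 0.167, a bounded constant. In this regime the triangle count is asymptotically Poisson(c³/6).

E[X] ≈ 0.164; in regime p = Θ(1/n^{1}) E[X] stays bounded (at the triangle threshold p ~ 1/n).


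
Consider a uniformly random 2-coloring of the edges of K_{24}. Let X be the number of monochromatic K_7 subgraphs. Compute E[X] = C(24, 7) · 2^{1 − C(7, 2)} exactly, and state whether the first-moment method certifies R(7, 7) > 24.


E[X] = C(24, 7) · 2^{1 − 21} = 346104 · 2^{−20} = 346104/1048576.
As a reduced fraction: E[X] = 43263/131072 ≈ 0.330070.
Is E[X] < 1? YES.
Since E[X] < 1, there exists a 2-coloring of K_{24} with no monochromatic K_7; hence R(7, 7) > 24.

E[X] = 43263/131072 ≈ 0.330070; E[X] < 1, so R(7, 7) > 24.


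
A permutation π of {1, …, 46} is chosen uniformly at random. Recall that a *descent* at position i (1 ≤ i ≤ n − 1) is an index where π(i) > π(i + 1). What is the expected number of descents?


Write X = Σ X_I over i = 1, …, 45, with X_I the indicator of one descent.
There are 45 indicators.
For each fixed i, the pair (π(i), π(i+1)) is a uniformly random ordered pair of distinct values from {1, …, 46}; by symmetry P[π(i) > π(i+1)] = 1/2.
By linearity: E[X] = 45 · (1/2) = (46 − 1) · (1/2) = 45/2 ≈ 22.5000.

E[X] = 45/2 = 22.5000.


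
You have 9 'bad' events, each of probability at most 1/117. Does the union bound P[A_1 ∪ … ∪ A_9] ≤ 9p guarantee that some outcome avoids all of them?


Union bound: P[∪_{i=1}^{9} A_i] ≤ Σ_i P[A_i] ≤ 9·p = 9·(1/117) = 1/13.
Numerically: 1/13 ≈ 0.076923.
Is 1/13 < 1? YES.
Since P[∪ A_i] ≤ 1/13 < 1, the complement has P[∩ A_i^c] ≥ 1 − 1/13 = 12/13 > 0, so some outcome avoids every A_i.

9·p = 1/13 ≈ 0.076923; existence CERTIFIED by the union bound.


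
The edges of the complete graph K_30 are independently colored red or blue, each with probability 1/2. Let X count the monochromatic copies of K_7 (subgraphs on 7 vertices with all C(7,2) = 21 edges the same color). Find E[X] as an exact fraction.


Let X = Σ_S X_S over the C(30, 7) = 2035800 subsets S of size 7, where X_S = 1 if the K_7 on S is monochromatic.
For a fixed S, the K_7 on S has C(7, 2) = 21 edges. P[all 21 edges red] = (1/2)^21, and likewise for blue, so P[monochromatic] = 2·(1/2)^21 = 2^{1 − 21} = 1/1048576.
By linearity: E[X] = C(30, 7) · 2^{1 − 21} = 2035800 · 1/1048576 = 254475/131072.
Numerically: E[X] ≈ 1.941490.

E[X] = C(30,7)·2^(1−C(7,2)) = 254475/131072 ≈ 1.941490.


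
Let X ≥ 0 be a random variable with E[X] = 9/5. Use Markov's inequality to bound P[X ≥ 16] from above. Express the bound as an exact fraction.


μ = E[X] = 9/5, a = 16.
Markov: P[X ≥ 16] ≤ μ/a = (9/5)/16 = 9/80.
Numerically: ≈ 0.112500.
(Since a = 16 > μ = 1.800000, the bound 9/80 is < 1 and informative.)

P[X ≥ 16] ≤ 9/80 ≈ 0.112500.


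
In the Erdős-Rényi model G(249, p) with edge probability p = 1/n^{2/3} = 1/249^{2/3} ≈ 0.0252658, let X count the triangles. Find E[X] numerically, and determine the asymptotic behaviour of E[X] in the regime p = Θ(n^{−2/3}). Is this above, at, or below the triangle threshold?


Number of potential triangles: C(249, 3) = 2542124.
Each occurs with probability p³ ≈ (0.0252658)³ ≈ 1.61287721e-05.
By linearity: E[X] = C(249, 3)·p³ ≈ 2542124 · 1.61287721e-05 ≈ 41.001339.
Since α = 2/3 < 1, p = c/n^{2/3} ≫ 1/n is above the triangle threshold p ~ 1/n. Asymptotically E[X] ~ (c³/6)·n^{3(1−α)} = (1³/6)·n^{1} → ∞; triangles are abundant w.h.p.

E[X] ≈ 41.001339; in regime p = Θ(1/n^{2/3}) E[X] diverges (above the triangle threshold p ~ 1/n).


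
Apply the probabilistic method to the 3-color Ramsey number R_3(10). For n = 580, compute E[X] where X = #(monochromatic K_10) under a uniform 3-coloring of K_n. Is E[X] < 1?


E[X] = C(580, 10) · 3^{1 − 45} = 1098085496704252547920 · 3^{−44} = 1098085496704252547920/984770902183611232881.
As a reduced fraction: E[X] = 1098085496704252547920/984770902183611232881 ≈ 1.115067.
Is E[X] < 1? NO.
Since E[X] ≥ 1, the first-moment bound is inconclusive at n = 580; it does NOT by itself certify R_3(10) > 580.

E[X] = 1098085496704252547920/984770902183611232881 ≈ 1.115067; E[X] ≥ 1; first-moment method inconclusive here.


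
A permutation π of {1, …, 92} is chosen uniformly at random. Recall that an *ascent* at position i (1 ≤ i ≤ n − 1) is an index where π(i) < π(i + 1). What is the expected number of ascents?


Write X = Σ X_I over i = 1, …, 91, with X_I the indicator of one ascent.
There are 91 indicators.
For each fixed i, the pair (π(i), π(i+1)) is a uniformly random ordered pair of distinct values from {1, …, 92}; by symmetry P[π(i) < π(i+1)] = 1/2.
By linearity: E[X] = 91 · (1/2) = (92 − 1) · (1/2) = 91/2 ≈ 45.5000.

E[X] = 91/2 = 45.5000.


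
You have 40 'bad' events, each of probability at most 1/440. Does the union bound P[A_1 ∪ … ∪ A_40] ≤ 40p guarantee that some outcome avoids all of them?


Union bound: P[∪_{i=1}^{40} A_i] ≤ Σ_i P[A_i] ≤ 40·p = 40·(1/440) = 1/11.
Numerically: 1/11 ≈ 0.091.
Is 1/11 < 1? YES.
Since P[∪ A_i] ≤ 1/11 < 1, the complement has P[∩ A_i^c] ≥ 1 − 1/11 = 10/11 > 0, so some outcome avoids every A_i.

40·p = 1/11 ≈ 0.091; existence CERTIFIED by the union bound.


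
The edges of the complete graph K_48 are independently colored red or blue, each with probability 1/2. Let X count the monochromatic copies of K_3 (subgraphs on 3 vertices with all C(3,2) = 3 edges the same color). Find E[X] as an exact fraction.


Let X = Σ_S X_S over the C(48, 3) = 17296 subsets S of size 3, where X_S = 1 if the K_3 on S is monochromatic.
For a fixed S, the K_3 on S has C(3, 2) = 3 edges. P[all 3 edges red] = (1/2)^3, and likewise for blue, so P[monochromatic] = 2·(1/2)^3 = 2^{1 − 3} = 1/4.
By linearity: E[X] = C(48, 3) · 2^{1 − 3} = 17296 · 1/4 = 4324.
Numerically: E[X] ≈ 4324.0000.

E[X] = C(48,3)·2^(1−C(3,2)) = 4324 ≈ 4324.0000.


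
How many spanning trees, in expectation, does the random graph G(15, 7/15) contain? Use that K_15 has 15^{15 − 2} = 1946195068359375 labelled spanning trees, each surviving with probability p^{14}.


K_15 has 15^{15 − 2} = 1946195068359375 labelled spanning trees.
For each such spanning tree H, let X_H = 1 if all 14 edges of H are present in G. Then P[X_H = 1] = p^{14} = (7/15)^{14} = 678223072849/29192926025390625.
By linearity: E[X] = Σ_H E[X_H] = 1946195068359375 · p^{14} = 1946195068359375 · 678223072849/29192926025390625 = 678223072849/15.
Numerically: E[X] ≈ 4.52e+10.

E[X] = 1946195068359375 · (7/15)^{14} = 678223072849/15 ≈ 4.52e+10.


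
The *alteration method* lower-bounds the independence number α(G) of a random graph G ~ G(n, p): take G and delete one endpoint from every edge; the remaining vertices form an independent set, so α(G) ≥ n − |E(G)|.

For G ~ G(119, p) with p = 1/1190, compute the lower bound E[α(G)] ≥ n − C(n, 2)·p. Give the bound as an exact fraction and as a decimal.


E[|E(G)|] = C(119, 2)·p = 7021 · (1/1190) = 59/10.
E[α(G)] ≥ n − E[|E(G)|] = 119 − 59/10 = 1131/10.
Numerically: ≈ 113.100.
(This is only a lower bound; the true E[α(G)] may be larger.)

E[α(G)] ≥ 1131/10 ≈ 113.100.


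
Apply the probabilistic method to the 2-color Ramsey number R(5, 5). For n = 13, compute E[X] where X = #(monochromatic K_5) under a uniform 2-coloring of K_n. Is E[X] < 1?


E[X] = C(13, 5) · 2^{1 − 10} = 1287 · 2^{−9} = 1287/512.
As a reduced fraction: E[X] = 1287/512 ≈ 2.513672.
Is E[X] < 1? NO.
Since E[X] ≥ 1, the first-moment bound is inconclusive at n = 13; it does NOT by itself certify R(5, 5) > 13.

E[X] = 1287/512 ≈ 2.513672; E[X] ≥ 1; first-moment method inconclusive here.


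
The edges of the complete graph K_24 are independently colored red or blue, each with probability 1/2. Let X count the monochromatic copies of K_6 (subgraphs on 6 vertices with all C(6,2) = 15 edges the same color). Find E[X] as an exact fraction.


Let X = Σ_S X_S over the C(24, 6) = 134596 subsets S of size 6, where X_S = 1 if the K_6 on S is monochromatic.
For a fixed S, the K_6 on S has C(6, 2) = 15 edges. P[all 15 edges red] = (1/2)^15, and likewise for blue, so P[monochromatic] = 2·(1/2)^15 = 2^{1 − 15} = 1/16384.
By linearity: E[X] = C(24, 6) · 2^{1 − 15} = 134596 · 1/16384 = 33649/4096.
Numerically: E[X] ≈ 8.215088.

E[X] = C(24,6)·2^(1−C(6,2)) = 33649/4096 ≈ 8.215088.


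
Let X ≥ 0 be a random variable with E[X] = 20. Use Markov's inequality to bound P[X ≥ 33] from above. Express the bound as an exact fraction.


μ = E[X] = 20, a = 33.
Markov: P[X ≥ 33] ≤ μ/a = (20)/33 = 20/33.
Numerically: ≈ 0.606061.
(Since a = 33 > μ = 20.000000, the bound 20/33 is < 1 and informative.)

P[X ≥ 33] ≤ 20/33 ≈ 0.606061.


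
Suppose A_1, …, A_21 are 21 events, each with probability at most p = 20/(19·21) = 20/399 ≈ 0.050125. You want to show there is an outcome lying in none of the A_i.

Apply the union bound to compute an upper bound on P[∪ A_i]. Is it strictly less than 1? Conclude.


Union bound: P[∪_{i=1}^{21} A_i] ≤ Σ_i P[A_i] ≤ 21·p = 21·(20/399) = 20/19.
Numerically: 20/19 ≈ 1.052632.
Is 20/19 < 1? NO.
Since the bound 20/19 is ≥ 1, the union bound is uninformative here; it does NOT by itself certify existence.

21·p = 20/19 ≈ 1.052632; existence NOT certified by the union bound.


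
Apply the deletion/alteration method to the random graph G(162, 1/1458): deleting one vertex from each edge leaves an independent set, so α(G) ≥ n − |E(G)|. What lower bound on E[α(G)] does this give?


E[|E(G)|] = C(162, 2)·p = 13041 · (1/1458) = 161/18.
E[α(G)] ≥ n − E[|E(G)|] = 162 − 161/18 = 2755/18.
Numerically: ≈ 153.056.
(This is only a lower bound; the true E[α(G)] may be larger.)

E[α(G)] ≥ 2755/18 ≈ 153.056.


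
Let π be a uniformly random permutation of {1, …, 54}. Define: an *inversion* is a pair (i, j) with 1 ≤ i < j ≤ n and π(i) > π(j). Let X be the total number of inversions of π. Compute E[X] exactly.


Write X = Σ X_I over the C(54, 2) = 1431 pairs i < j, with X_I the indicator of one inversion.
There are 1431 indicators.
For each fixed pair i < j, the values π(i) and π(j) are two distinct elements of {1, …, 54} in uniformly random order; by symmetry P[π(i) > π(j)] = 1/2.
By linearity: E[X] = 1431 · (1/2) = C(54, 2) · (1/2) = 1431/2 = 1431/2 ≈ 715.5000.

E[X] = 1431/2 = 715.5000.


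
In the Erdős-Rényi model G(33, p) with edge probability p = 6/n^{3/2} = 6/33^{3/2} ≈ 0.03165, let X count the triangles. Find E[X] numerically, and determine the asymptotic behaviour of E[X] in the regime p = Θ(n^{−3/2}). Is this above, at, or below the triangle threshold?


Number of potential triangles: C(33, 3) = 5456.
Each occurs with probability p³ ≈ (0.03165)³ ≈ 3.1705968e-05.
By linearity: E[X] = C(33, 3)·p³ ≈ 5456 · 3.1705968e-05 ≈ 0.17299.
Since α = 3/2 > 1, p = c/n^{3/2} = o(1/n) is below the triangle threshold p ~ 1/n. Asymptotically E[X] ~ (c³/6)·n^{3(1−α)} = (6³/6)·n^{-1.5} → 0, so by Markov's inequality G has no triangles w.h.p.

E[X] ≈ 0.17299; in regime p = Θ(1/n^{3/2}) E[X] tends to 0 (below the triangle threshold p ~ 1/n).


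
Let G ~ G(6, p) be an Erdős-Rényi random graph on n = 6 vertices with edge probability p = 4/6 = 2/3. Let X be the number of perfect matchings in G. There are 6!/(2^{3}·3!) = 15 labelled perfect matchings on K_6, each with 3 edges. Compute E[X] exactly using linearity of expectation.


K_6 has 6!/(2^{3}·3!) = 15 labelled perfect matchings.
For each such perfect matching H, let X_H = 1 if all 3 edges of H are present in G. Then P[X_H = 1] = p^{3} = (2/3)^{3} = 8/27.
Summing the indicators: E[X] = Σ_H E[X_H] = 15 · p^{3} = 15 · 8/27 = 40/9.
Numerically: E[X] ≈ 4.44.

E[X] = 15 · (2/3)^{3} = 40/9 ≈ 4.44.


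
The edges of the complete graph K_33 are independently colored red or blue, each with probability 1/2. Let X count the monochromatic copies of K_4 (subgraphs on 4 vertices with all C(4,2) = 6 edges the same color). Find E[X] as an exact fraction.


Let X = Σ_S X_S over the C(33, 4) = 40920 subsets S of size 4, where X_S = 1 if the K_4 on S is monochromatic.
For a fixed S, the K_4 on S has C(4, 2) = 6 edges. P[all 6 edges red] = (1/2)^6, and likewise for blue, so P[monochromatic] = 2·(1/2)^6 = 2^{1 − 6} = 1/32.
Summing: E[X] = C(33, 4) · 2^{1 − 6} = 40920 · 1/32 = 5115/4.
Numerically: E[X] ≈ 1278.750000.

E[X] = C(33,4)·2^(1−C(4,2)) = 5115/4 ≈ 1278.750000.


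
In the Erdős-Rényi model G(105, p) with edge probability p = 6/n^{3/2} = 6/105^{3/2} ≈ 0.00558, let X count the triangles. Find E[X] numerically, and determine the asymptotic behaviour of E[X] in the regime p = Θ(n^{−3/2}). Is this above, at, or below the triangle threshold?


Number of potential triangles: C(105, 3) = 187460.
Each occurs with probability p³ ≈ (0.00558)³ ≈ 1.73421e-07.
By linearity: E[X] = C(105, 3)·p³ ≈ 187460 · 1.73421e-07 ≈ 0.033.
Since α = 3/2 > 1, p = c/n^{3/2} = o(1/n) is below the triangle threshold p ~ 1/n. Asymptotically E[X] ~ (c³/6)·n^{3(1−α)} = (6³/6)·n^{-1.5} → 0, so by Markov's inequality G has no triangles w.h.p.

E[X] ≈ 0.033; in regime p = Θ(1/n^{3/2}) E[X] tends to 0 (below the triangle threshold p ~ 1/n).


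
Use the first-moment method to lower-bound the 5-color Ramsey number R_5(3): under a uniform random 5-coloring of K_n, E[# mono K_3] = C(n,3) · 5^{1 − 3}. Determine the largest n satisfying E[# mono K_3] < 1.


We need C(n, 3) · 5^{1 − 3} < 1, i.e. C(n, 3) < 5^{3 − 1} = 25.
Check values of n near the boundary:
  n = 3: C(3, 3) = 1; 1 < 25? YES
  n = 4: C(4, 3) = 4; 4 < 25? YES
  n = 5: C(5, 3) = 10; 10 < 25? YES
  n = 6: C(6, 3) = 20; 20 < 25? YES
  n = 7: C(7, 3) = 35; 35 < 25? NO
  n = 8: C(8, 3) = 56; 56 < 25? NO
The largest n with C(n, 3) < 25 is n = 6 (where E[X] = 4/5 ≈ 0.800000). Hence R_5(3) > 6, i.e. R_5(3) ≥ 7.

Largest n = 6; hence R_5(3) > 6.


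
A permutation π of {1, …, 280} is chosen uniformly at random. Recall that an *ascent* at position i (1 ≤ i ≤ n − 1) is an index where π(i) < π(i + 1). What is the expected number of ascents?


Write X = Σ X_I over i = 1, …, 279, with X_I the indicator of one ascent.
There are 279 indicators.
For each fixed i, the pair (π(i), π(i+1)) is a uniformly random ordered pair of distinct values from {1, …, 280}; by symmetry P[π(i) < π(i+1)] = 1/2.
By linearity: E[X] = 279 · (1/2) = (280 − 1) · (1/2) = 279/2 ≈ 139.500.

E[X] = 279/2 = 139.500.


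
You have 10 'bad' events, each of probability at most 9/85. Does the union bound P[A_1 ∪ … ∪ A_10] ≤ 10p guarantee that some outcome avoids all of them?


Union bound: P[∪_{i=1}^{10} A_i] ≤ Σ_i P[A_i] ≤ 10·p = 10·(9/85) = 18/17.
Numerically: 18/17 ≈ 1.0588235.
Is 18/17 < 1? NO.
Since the bound 18/17 is ≥ 1, the union bound is uninformative here; it does NOT by itself certify existence.

10·p = 18/17 ≈ 1.0588235; existence NOT certified by the union bound.


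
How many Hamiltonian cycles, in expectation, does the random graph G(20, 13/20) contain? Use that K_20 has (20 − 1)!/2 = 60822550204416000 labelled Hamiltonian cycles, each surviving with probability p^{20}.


K_20 has (20 − 1)!/2 = 60822550204416000 labelled Hamiltonian cycles.
For each such Hamiltonian cycle H, let X_H = 1 if all 20 edges of H are present in G. Then P[X_H = 1] = p^{20} = (13/20)^{20} = 19004963774880799438801/104857600000000000000000000.
Summing the indicators: E[X] = Σ_H E[X_H] = 60822550204416000 · p^{20} = 60822550204416000 · 19004963774880799438801/104857600000000000000000000 = 282209561360057334695429506990221/25600000000000000000.
Numerically: E[X] ≈ 1.102e+13.

E[X] = 60822550204416000 · (13/20)^{20} = 282209561360057334695429506990221/25600000000000000000 ≈ 1.102e+13.


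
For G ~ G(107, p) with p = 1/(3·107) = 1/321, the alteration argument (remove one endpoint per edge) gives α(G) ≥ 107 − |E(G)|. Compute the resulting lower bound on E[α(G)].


E[|E(G)|] = C(107, 2)·p = 5671 · (1/321) = 53/3.
E[α(G)] ≥ n − E[|E(G)|] = 107 − 53/3 = 268/3.
Numerically: ≈ 89.33333.
(This is only a lower bound; the true E[α(G)] may be larger.)

E[α(G)] ≥ 268/3 ≈ 89.33333.


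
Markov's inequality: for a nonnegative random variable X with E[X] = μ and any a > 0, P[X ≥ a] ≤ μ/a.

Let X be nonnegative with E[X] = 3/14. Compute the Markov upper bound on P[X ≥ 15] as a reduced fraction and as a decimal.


μ = E[X] = 3/14, a = 15.
Markov: P[X ≥ 15] ≤ μ/a = (3/14)/15 = 1/70.
Numerically: ≈ 0.014.
(Since a = 15 > μ = 0.214, the bound 1/70 is < 1 and informative.)

P[X ≥ 15] ≤ 1/70 ≈ 0.014.


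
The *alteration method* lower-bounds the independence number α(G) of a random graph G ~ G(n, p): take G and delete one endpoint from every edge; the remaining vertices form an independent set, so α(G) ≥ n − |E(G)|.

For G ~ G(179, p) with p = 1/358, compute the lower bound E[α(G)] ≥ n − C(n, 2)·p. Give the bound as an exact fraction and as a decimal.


E[|E(G)|] = C(179, 2)·p = 15931 · (1/358) = 89/2.
E[α(G)] ≥ n − E[|E(G)|] = 179 − 89/2 = 269/2.
Numerically: ≈ 134.50000.
(This is only a lower bound; the true E[α(G)] may be larger.)

E[α(G)] ≥ 269/2 ≈ 134.50000.


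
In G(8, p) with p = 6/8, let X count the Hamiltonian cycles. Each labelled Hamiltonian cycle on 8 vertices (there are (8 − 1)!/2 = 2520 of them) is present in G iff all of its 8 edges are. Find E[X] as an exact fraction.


K_8 has (8 − 1)!/2 = 2520 labelled Hamiltonian cycles.
For each such Hamiltonian cycle H, let X_H = 1 if all 8 edges of H are present in G. Then P[X_H = 1] = p^{8} = (3/4)^{8} = 6561/65536.
By linearity: E[X] = Σ_H E[X_H] = 2520 · p^{8} = 2520 · 6561/65536 = 2066715/8192.
Numerically: E[X] ≈ 252.3.

E[X] = 2520 · (3/4)^{8} = 2066715/8192 ≈ 252.3.


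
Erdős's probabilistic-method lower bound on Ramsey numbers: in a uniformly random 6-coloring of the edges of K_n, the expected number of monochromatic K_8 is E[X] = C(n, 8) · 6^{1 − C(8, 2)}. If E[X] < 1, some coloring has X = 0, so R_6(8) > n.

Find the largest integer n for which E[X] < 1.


We need C(n, 8) · 6^{1 − 28} < 1, i.e. C(n, 8) < 6^{28 − 1} = 1023490369077469249536.
Check values of n near the boundary:
  n = 1590: C(1590, 8) = 995397314198933813310; 995397314198933813310 < 1023490369077469249536? YES
  n = 1591: C(1591, 8) = 1000427749141189953870; 1000427749141189953870 < 1023490369077469249536? YES
  n = 1592: C(1592, 8) = 1005480414540892933435; 1005480414540892933435 < 1023490369077469249536? YES
  n = 1593: C(1593, 8) = 1010555394551193970323; 1010555394551193970323 < 1023490369077469249536? YES
  n = 1594: C(1594, 8) = 1015652773590544255167; 1015652773590544255167 < 1023490369077469249536? YES
  n = 1595: C(1595, 8) = 1020772636343363633895; 1020772636343363633895 < 1023490369077469249536? YES
  n = 1596: C(1596, 8) = 1025915067760710553965; 1025915067760710553965 < 1023490369077469249536? NO
The largest n with C(n, 8) < 1023490369077469249536 is n = 1595 (where E[X] = 113419181815929292655/113721152119718805504 ≈ 0.9973). Hence R_6(8) > 1595, i.e. R_6(8) ≥ 1596.

Largest n = 1595; hence R_6(8) > 1595.


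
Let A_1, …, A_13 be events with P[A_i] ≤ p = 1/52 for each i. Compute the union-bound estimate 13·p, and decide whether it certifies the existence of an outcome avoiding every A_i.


Union bound: P[∪_{i=1}^{13} A_i] ≤ Σ_i P[A_i] ≤ 13·p = 13·(1/52) = 1/4.
Numerically: 1/4 ≈ 0.250000.
Is 1/4 < 1? YES.
Since P[∪ A_i] ≤ 1/4 < 1, the complement has P[∩ A_i^c] ≥ 1 − 1/4 = 3/4 > 0, so some outcome avoids every A_i.

13·p = 1/4 ≈ 0.250000; existence CERTIFIED by the union bound.


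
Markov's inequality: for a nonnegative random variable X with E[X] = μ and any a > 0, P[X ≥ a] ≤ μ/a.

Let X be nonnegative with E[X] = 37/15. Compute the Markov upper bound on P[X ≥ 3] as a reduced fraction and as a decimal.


μ = E[X] = 37/15, a = 3.
Markov: P[X ≥ 3] ≤ μ/a = (37/15)/3 = 37/45.
Numerically: ≈ 0.822222.
(Since a = 3 > μ = 2.466667, the bound 37/45 is < 1 and informative.)

P[X ≥ 3] ≤ 37/45 ≈ 0.822222.


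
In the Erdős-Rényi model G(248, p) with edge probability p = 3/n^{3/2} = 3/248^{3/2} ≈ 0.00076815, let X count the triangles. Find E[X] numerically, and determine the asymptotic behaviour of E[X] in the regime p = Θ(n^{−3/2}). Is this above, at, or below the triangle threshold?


Number of potential triangles: C(248, 3) = 2511496.
Each occurs with probability p³ ≈ (0.00076815)³ ≈ 4.5324310e-10.
By linearity: E[X] = C(248, 3)·p³ ≈ 2511496 · 4.5324310e-10 ≈ 0.00114.
Since α = 3/2 > 1, p = c/n^{3/2} = o(1/n) is below the triangle threshold p ~ 1/n. Asymptotically E[X] ~ (c³/6)·n^{3(1−α)} = (3³/6)·n^{-1.5} → 0, so by Markov's inequality G has no triangles w.h.p.

E[X] ≈ 0.00114; in regime p = Θ(1/n^{3/2}) E[X] tends to 0 (below the triangle threshold p ~ 1/n).


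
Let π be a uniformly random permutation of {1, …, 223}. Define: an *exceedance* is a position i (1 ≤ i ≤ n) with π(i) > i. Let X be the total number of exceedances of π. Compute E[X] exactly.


Write X = Σ_{i=1}^{223} X_i, where X_i = 1_{π(i) > i}.
For each fixed i, π(i) is uniform over {1, …, 223} (marginal of a uniform permutation), so P[π(i) > i] = (n − i)/n. Summing: Σ_{i=1}^{223} (n − i)/n = (0 + 1 + … + 222)/223 = 223(223 − 1)/(2·223) = (223 − 1)/2.
Hence E[X] = Σ_{i=1}^{223} (223 − i)/223 = 111 ≈ 111.0000.

E[X] = 111 = 111.0000.


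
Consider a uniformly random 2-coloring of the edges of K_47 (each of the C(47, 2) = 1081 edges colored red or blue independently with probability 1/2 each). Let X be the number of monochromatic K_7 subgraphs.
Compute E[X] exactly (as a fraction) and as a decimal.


Let X = Σ_S X_S over the C(47, 7) = 62891499 subsets S of size 7, where X_S = 1 if the K_7 on S is monochromatic.
For a fixed S, the K_7 on S has C(7, 2) = 21 edges. P[all 21 edges red] = (1/2)^21, and likewise for blue, so P[monochromatic] = 2·(1/2)^21 = 2^{1 − 21} = 1/1048576.
By linearity: E[X] = C(47, 7) · 2^{1 − 21} = 62891499 · 1/1048576 = 62891499/1048576.
Numerically: E[X] ≈ 59.978007.

E[X] = C(47,7)·2^(1−C(7,2)) = 62891499/1048576 ≈ 59.978007.


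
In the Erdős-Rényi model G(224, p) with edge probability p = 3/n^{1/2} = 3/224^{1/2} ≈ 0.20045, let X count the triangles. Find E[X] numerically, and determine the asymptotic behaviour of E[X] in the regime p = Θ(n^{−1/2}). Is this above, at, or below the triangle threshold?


Number of potential triangles: C(224, 3) = 1848224.
Each occurs with probability p³ ≈ (0.20045)³ ≈ 8.0536312e-03.
By linearity: E[X] = C(224, 3)·p³ ≈ 1848224 · 8.0536312e-03 ≈ 14884.91442.
Since α = 1/2 < 1, p = c/n^{1/2} ≫ 1/n is above the triangle threshold p ~ 1/n. Asymptotically E[X] ~ (c³/6)·n^{3(1−α)} = (3³/6)·n^{1.5} → ∞; triangles are abundant w.h.p.

E[X] ≈ 14884.91442; in regime p = Θ(1/n^{1/2}) E[X] diverges (above the triangle threshold p ~ 1/n).


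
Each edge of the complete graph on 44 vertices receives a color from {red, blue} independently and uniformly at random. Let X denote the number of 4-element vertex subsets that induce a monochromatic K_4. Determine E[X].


Let X = Σ_S X_S over the C(44, 4) = 135751 subsets S of size 4, where X_S = 1 if the K_4 on S is monochromatic.
For a fixed S, the K_4 on S has C(4, 2) = 6 edges. P[all 6 edges red] = (1/2)^6, and likewise for blue, so P[monochromatic] = 2·(1/2)^6 = 2^{1 − 6} = 1/32.
By linearity: E[X] = C(44, 4) · 2^{1 − 6} = 135751 · 1/32 = 135751/32.
Numerically: E[X] ≈ 4242.218750.

E[X] = C(44,4)·2^(1−C(4,2)) = 135751/32 ≈ 4242.218750.


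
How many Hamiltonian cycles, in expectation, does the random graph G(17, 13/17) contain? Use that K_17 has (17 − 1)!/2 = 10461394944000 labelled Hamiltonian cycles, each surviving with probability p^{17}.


K_17 has (17 − 1)!/2 = 10461394944000 labelled Hamiltonian cycles.
For each such Hamiltonian cycle H, let X_H = 1 if all 17 edges of H are present in G. Then P[X_H = 1] = p^{17} = (13/17)^{17} = 8650415919381337933/827240261886336764177.
Summing the indicators: E[X] = Σ_H E[X_H] = 10461394944000 · p^{17} = 10461394944000 · 8650415919381337933/827240261886336764177 = 90495417362513040260241610752000/827240261886336764177.
Numerically: E[X] ≈ 1.094e+11.

E[X] = 10461394944000 · (13/17)^{17} = 90495417362513040260241610752000/827240261886336764177 ≈ 1.094e+11.


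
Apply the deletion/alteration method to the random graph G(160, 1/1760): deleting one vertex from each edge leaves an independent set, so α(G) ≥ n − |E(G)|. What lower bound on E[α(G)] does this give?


E[|E(G)|] = C(160, 2)·p = 12720 · (1/1760) = 159/22.
E[α(G)] ≥ n − E[|E(G)|] = 160 − 159/22 = 3361/22.
Numerically: ≈ 152.772727.
(This is only a lower bound; the true E[α(G)] may be larger.)

E[α(G)] ≥ 3361/22 ≈ 152.772727.


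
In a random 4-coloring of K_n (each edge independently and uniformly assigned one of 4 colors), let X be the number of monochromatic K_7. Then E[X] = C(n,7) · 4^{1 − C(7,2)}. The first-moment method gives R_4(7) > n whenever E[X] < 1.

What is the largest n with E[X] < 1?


We need C(n, 7) · 4^{1 − 21} < 1, i.e. C(n, 7) < 4^{21 − 1} = 1099511627776.
Check values of n near the boundary:
  n = 176: C(176, 7) = 919790691600; 919790691600 < 1099511627776? YES
  n = 177: C(177, 7) = 957664425960; 957664425960 < 1099511627776? YES
  n = 178: C(178, 7) = 996867063280; 996867063280 < 1099511627776? YES
  n = 179: C(179, 7) = 1037437234460; 1037437234460 < 1099511627776? YES
  n = 180: C(180, 7) = 1079414463600; 1079414463600 < 1099511627776? YES
  n = 181: C(181, 7) = 1122839183400; 1122839183400 < 1099511627776? NO
The largest n with C(n, 7) < 1099511627776 is n = 180 (where E[X] = 67463403975/68719476736 ≈ 0.9817). Hence R_4(7) > 180, i.e. R_4(7) ≥ 181.

Largest n = 180; hence R_4(7) > 180.


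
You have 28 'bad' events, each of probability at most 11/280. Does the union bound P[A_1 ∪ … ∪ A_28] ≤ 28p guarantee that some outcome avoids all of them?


Union bound: P[∪_{i=1}^{28} A_i] ≤ Σ_i P[A_i] ≤ 28·p = 28·(11/280) = 11/10.
Numerically: 11/10 ≈ 1.100.
Is 11/10 < 1? NO.
Since the bound 11/10 is ≥ 1, the union bound is uninformative here; it does NOT by itself certify existence.

28·p = 11/10 ≈ 1.100; existence NOT certified by the union bound.


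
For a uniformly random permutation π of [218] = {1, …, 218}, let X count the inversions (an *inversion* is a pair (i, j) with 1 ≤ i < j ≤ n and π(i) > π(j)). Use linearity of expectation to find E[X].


Write X = Σ X_I over the C(218, 2) = 23653 pairs i < j, with X_I the indicator of one inversion.
There are 23653 indicators.
For each fixed pair i < j, the values π(i) and π(j) are two distinct elements of {1, …, 218} in uniformly random order; by symmetry P[π(i) > π(j)] = 1/2.
By linearity: E[X] = 23653 · (1/2) = C(218, 2) · (1/2) = 23653/2 = 23653/2 ≈ 11826.500000.

E[X] = 23653/2 = 11826.500000.


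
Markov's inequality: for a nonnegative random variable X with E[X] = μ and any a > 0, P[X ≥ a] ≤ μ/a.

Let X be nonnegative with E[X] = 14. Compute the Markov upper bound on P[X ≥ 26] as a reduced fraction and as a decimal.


μ = E[X] = 14, a = 26.
Markov: P[X ≥ 26] ≤ μ/a = (14)/26 = 7/13.
Numerically: ≈ 0.538.
(Since a = 26 > μ = 14.000, the bound 7/13 is < 1 and informative.)

P[X ≥ 26] ≤ 7/13 ≈ 0.538.


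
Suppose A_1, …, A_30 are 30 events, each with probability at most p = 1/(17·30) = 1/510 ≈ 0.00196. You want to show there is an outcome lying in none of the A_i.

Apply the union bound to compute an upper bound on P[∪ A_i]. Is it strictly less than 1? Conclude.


Union bound: P[∪_{i=1}^{30} A_i] ≤ Σ_i P[A_i] ≤ 30·p = 30·(1/510) = 1/17.
Numerically: 1/17 ≈ 0.05882.
Is 1/17 < 1? YES.
Since P[∪ A_i] ≤ 1/17 < 1, the complement has P[∩ A_i^c] ≥ 1 − 1/17 = 16/17 > 0, so some outcome avoids every A_i.

30·p = 1/17 ≈ 0.05882; existence CERTIFIED by the union bound.


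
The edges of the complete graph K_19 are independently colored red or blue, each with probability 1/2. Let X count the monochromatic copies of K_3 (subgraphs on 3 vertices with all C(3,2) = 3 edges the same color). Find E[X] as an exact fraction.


Let X = Σ_S X_S over the C(19, 3) = 969 subsets S of size 3, where X_S = 1 if the K_3 on S is monochromatic.
For a fixed S, the K_3 on S has C(3, 2) = 3 edges. P[all 3 edges red] = (1/2)^3, and likewise for blue, so P[monochromatic] = 2·(1/2)^3 = 2^{1 − 3} = 1/4.
By linearity: E[X] = C(19, 3) · 2^{1 − 3} = 969 · 1/4 = 969/4.
Numerically: E[X] ≈ 242.2500.

E[X] = C(19,3)·2^(1−C(3,2)) = 969/4 ≈ 242.2500.


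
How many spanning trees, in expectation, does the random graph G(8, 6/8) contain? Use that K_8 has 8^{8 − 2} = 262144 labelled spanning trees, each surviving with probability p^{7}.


K_8 has 8^{8 − 2} = 262144 labelled spanning trees.
For each such spanning tree H, let X_H = 1 if all 7 edges of H are present in G. Then P[X_H = 1] = p^{7} = (3/4)^{7} = 2187/16384.
By linearity: E[X] = Σ_H E[X_H] = 262144 · p^{7} = 262144 · 2187/16384 = 34992.
Numerically: E[X] ≈ 34992.

E[X] = 262144 · (3/4)^{7} = 34992 ≈ 34992.


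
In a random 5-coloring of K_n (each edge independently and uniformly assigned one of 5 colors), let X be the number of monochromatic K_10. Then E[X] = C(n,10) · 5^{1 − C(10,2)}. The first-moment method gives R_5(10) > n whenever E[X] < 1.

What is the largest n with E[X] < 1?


We need C(n, 10) · 5^{1 − 45} < 1, i.e. C(n, 10) < 5^{45 − 1} = 5684341886080801486968994140625.
Check values of n near the boundary:
  n = 5391: C(5391, 10) = 5666344714787188828795213697883; 5666344714787188828795213697883 < 5684341886080801486968994140625? YES
  n = 5392: C(5392, 10) = 5676873040158402483252283957448; 5676873040158402483252283957448 < 5684341886080801486968994140625? YES
  n = 5393: C(5393, 10) = 5687418968154238267170642278008; 5687418968154238267170642278008 < 5684341886080801486968994140625? NO
  n = 5394: C(5394, 10) = 5697982524930156243149785372878; 5697982524930156243149785372878 < 5684341886080801486968994140625? NO
  n = 5395: C(5395, 10) = 5708563736675616143322765475706; 5708563736675616143322765475706 < 5684341886080801486968994140625? NO
The largest n with C(n, 10) < 5684341886080801486968994140625 is n = 5392 (where E[X] = 5676873040158402483252283957448/5684341886080801486968994140625 ≈ 0.999). Hence R_5(10) > 5392, i.e. R_5(10) ≥ 5393.

Largest n = 5392; hence R_5(10) > 5392.


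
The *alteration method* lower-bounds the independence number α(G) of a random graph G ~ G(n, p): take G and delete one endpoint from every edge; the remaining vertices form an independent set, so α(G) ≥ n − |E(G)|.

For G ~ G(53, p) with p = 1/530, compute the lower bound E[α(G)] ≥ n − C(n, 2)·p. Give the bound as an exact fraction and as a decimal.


E[|E(G)|] = C(53, 2)·p = 1378 · (1/530) = 13/5.
E[α(G)] ≥ n − E[|E(G)|] = 53 − 13/5 = 252/5.
Numerically: ≈ 50.40000.
(This is only a lower bound; the true E[α(G)] may be larger.)

E[α(G)] ≥ 252/5 ≈ 50.40000.


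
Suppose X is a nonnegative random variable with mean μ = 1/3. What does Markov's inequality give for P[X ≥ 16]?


μ = E[X] = 1/3, a = 16.
Markov: P[X ≥ 16] ≤ μ/a = (1/3)/16 = 1/48.
Numerically: ≈ 0.02083.
(Since a = 16 > μ = 0.33333, the bound 1/48 is < 1 and informative.)

P[X ≥ 16] ≤ 1/48 ≈ 0.02083.


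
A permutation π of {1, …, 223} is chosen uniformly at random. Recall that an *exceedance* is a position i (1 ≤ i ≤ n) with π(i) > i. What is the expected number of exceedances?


Write X = Σ_{i=1}^{223} X_i, where X_i = 1_{π(i) > i}.
For each fixed i, π(i) is uniform over {1, …, 223} (marginal of a uniform permutation), so P[π(i) > i] = (n − i)/n. Summing: Σ_{i=1}^{223} (n − i)/n = (0 + 1 + … + 222)/223 = 223(223 − 1)/(2·223) = (223 − 1)/2.
Hence E[X] = Σ_{i=1}^{223} (223 − i)/223 = 111 ≈ 111.000.

E[X] = 111 = 111.000.


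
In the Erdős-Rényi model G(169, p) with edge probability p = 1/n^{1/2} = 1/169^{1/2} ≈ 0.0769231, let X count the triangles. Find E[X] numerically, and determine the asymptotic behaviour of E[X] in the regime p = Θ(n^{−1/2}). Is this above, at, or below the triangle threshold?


Number of potential triangles: C(169, 3) = 790244.
Each occurs with probability p³ ≈ (0.0769231)³ ≈ 4.55166136e-04.
By linearity: E[X] = C(169, 3)·p³ ≈ 790244 · 4.55166136e-04 ≈ 359.692308.
Since α = 1/2 < 1, p = c/n^{1/2} ≫ 1/n is above the triangle threshold p ~ 1/n. Asymptotically E[X] ~ (c³/6)·n^{3(1−α)} = (1³/6)·n^{1.5} → ∞; triangles are abundant w.h.p.

E[X] ≈ 359.692308; in regime p = Θ(1/n^{1/2}) E[X] diverges (above the triangle threshold p ~ 1/n).


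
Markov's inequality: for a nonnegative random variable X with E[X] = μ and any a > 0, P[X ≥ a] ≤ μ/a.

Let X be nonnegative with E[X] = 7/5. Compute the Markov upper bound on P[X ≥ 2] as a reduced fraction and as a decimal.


μ = E[X] = 7/5, a = 2.
Markov: P[X ≥ 2] ≤ μ/a = (7/5)/2 = 7/10.
Numerically: ≈ 0.70000.
(Since a = 2 > μ = 1.40000, the bound 7/10 is < 1 and informative.)

P[X ≥ 2] ≤ 7/10 ≈ 0.70000.


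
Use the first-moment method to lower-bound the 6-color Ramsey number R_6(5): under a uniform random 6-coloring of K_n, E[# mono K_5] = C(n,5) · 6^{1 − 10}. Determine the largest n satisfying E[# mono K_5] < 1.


We need C(n, 5) · 6^{1 − 10} < 1, i.e. C(n, 5) < 6^{10 − 1} = 10077696.
Check values of n near the boundary:
  n = 62: C(62, 5) = 6471002; 6471002 < 10077696? YES
  n = 63: C(63, 5) = 7028847; 7028847 < 10077696? YES
  n = 64: C(64, 5) = 7624512; 7624512 < 10077696? YES
  n = 65: C(65, 5) = 8259888; 8259888 < 10077696? YES
  n = 66: C(66, 5) = 8936928; 8936928 < 10077696? YES
  n = 67: C(67, 5) = 9657648; 9657648 < 10077696? YES
  n = 68: C(68, 5) = 10424128; 10424128 < 10077696? NO
  n = 69: C(69, 5) = 11238513; 11238513 < 10077696? NO
  n = 70: C(70, 5) = 12103014; 12103014 < 10077696? NO
The largest n with C(n, 5) < 10077696 is n = 67 (where E[X] = 67067/69984 ≈ 0.958). Hence R_6(5) > 67, i.e. R_6(5) ≥ 68.

Largest n = 67; hence R_6(5) > 67.


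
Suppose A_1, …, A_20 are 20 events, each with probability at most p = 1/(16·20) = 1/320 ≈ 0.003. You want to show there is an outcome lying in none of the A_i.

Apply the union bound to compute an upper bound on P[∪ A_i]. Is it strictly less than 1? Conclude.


Union bound: P[∪_{i=1}^{20} A_i] ≤ Σ_i P[A_i] ≤ 20·p = 20·(1/320) = 1/16.
Numerically: 1/16 ≈ 0.062.
Is 1/16 < 1? YES.
Since P[∪ A_i] ≤ 1/16 < 1, the complement has P[∩ A_i^c] ≥ 1 − 1/16 = 15/16 > 0, so some outcome avoids every A_i.

20·p = 1/16 ≈ 0.062; existence CERTIFIED by the union bound.


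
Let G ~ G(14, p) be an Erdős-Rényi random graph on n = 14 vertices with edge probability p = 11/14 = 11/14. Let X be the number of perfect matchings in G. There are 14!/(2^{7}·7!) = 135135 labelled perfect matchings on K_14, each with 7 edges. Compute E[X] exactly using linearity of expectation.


K_14 has 14!/(2^{7}·7!) = 135135 labelled perfect matchings.
For each such perfect matching H, let X_H = 1 if all 7 edges of H are present in G. Then P[X_H = 1] = p^{7} = (11/14)^{7} = 19487171/105413504.
Summing the indicators: E[X] = Σ_H E[X_H] = 135135 · p^{7} = 135135 · 19487171/105413504 = 376199836155/15059072.
Numerically: E[X] ≈ 2.498e+04.

E[X] = 135135 · (11/14)^{7} = 376199836155/15059072 ≈ 2.498e+04.


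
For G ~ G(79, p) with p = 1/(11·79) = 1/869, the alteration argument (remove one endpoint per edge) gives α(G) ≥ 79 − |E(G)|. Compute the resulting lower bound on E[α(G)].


E[|E(G)|] = C(79, 2)·p = 3081 · (1/869) = 39/11.
E[α(G)] ≥ n − E[|E(G)|] = 79 − 39/11 = 830/11.
Numerically: ≈ 75.4545.
(This is only a lower bound; the true E[α(G)] may be larger.)

E[α(G)] ≥ 830/11 ≈ 75.4545.


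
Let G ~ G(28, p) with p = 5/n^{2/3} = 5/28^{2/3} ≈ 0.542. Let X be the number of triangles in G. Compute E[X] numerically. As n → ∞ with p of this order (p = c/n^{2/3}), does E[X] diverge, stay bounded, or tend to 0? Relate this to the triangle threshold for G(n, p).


Number of potential triangles: C(28, 3) = 3276.
Each occurs with probability p³ ≈ (0.542)³ ≈ 1.59439e-01.
By linearity: E[X] = C(28, 3)·p³ ≈ 3276 · 1.59439e-01 ≈ 522.321.
Since α = 2/3 < 1, p = c/n^{2/3} ≫ 1/n is above the triangle threshold p ~ 1/n. Asymptotically E[X] ~ (c³/6)·n^{3(1−α)} = (5³/6)·n^{1} → ∞; triangles are abundant w.h.p.

E[X] ≈ 522.321; in regime p = Θ(1/n^{2/3}) E[X] diverges (above the triangle threshold p ~ 1/n).
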